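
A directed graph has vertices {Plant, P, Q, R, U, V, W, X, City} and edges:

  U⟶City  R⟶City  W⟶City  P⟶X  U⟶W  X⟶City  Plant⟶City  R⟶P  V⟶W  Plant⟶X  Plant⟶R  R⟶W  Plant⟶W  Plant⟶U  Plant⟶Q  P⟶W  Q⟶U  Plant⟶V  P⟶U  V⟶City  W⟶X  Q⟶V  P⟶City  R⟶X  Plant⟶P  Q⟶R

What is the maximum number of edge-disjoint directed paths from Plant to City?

7

Assign every edge capacity 1; by Menger, the answer equals the max flow.
Path Plant→City (+1); total 1.
Path Plant→P→City (+1); total 2.
Path Plant→R→City (+1); total 3.
Path Plant→U→City (+1); total 4.
Path Plant→V→City (+1); total 5.
Path Plant→W→City (+1); total 6.
Path Plant→X→City (+1); total 7.
No residual Plant→City path; max flow = 7.
Certifying cut of size 7: {P→City, Plant→City, R→City, U→City, V→City, W→City, X→City}.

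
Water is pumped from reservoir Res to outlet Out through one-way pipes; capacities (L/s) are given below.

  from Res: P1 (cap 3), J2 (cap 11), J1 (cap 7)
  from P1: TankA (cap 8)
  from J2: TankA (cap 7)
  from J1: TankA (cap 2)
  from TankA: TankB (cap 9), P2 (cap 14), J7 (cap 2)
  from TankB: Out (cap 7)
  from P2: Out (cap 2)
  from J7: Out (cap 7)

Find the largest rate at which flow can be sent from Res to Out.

11

Augment Res→P1→TankA→TankB→Out: bottleneck 3, flow now 3.
Augment Res→J2→TankA→TankB→Out: bottleneck 4, flow now 7.
Augment Res→J2→TankA→P2→Out: bottleneck 2, flow now 9.
Augment Res→J2→TankA→J7→Out: bottleneck 1, flow now 10.
Augment Res→J1→TankA→J7→Out: bottleneck 1, flow now 11.
No augmenting path remains; maximum flow = 11.
In the residual graph, reachable from Res: {Res, P1, J2, J1, TankA, TankB, P2}.
Min-cut edges: TankA→J7 (2), TankB→Out (7), P2→Out (2); capacity 2 + 7 + 2 = 11.
This cut is saturated, so no flow can exceed 11.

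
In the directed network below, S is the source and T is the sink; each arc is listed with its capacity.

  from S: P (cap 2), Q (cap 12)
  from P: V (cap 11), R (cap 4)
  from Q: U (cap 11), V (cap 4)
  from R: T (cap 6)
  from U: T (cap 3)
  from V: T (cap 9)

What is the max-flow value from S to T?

Augment S→P→R→T: bottleneck 2, flow now 2.
Augment S→Q→U→T: bottleneck 3, flow now 5.
Augment S→Q→V→T: bottleneck 4, flow now 9.
No augmenting path remains; maximum flow = 9.
In the residual graph, reachable from S: {S, Q, U}.
Min-cut edges: S→P (2), Q→V (4), U→T (3); capacity 2 + 4 + 3 = 9.
This cut is saturated, so no flow can exceed 9.

9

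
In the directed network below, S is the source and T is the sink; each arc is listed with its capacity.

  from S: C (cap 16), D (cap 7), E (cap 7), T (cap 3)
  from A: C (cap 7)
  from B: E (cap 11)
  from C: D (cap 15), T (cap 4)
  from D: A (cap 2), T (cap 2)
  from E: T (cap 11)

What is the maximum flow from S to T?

Augment S→T: bottleneck 3, flow now 3.
Augment S→C→T: bottleneck 4, flow now 7.
Augment S→D→T: bottleneck 2, flow now 9.
Augment S→E→T: bottleneck 7, flow now 16.
No augmenting path remains; maximum flow = 16.
In the residual graph, reachable from S: {S, A, C, D}.
Min-cut edges: S→E (7), S→T (3), C→T (4), D→T (2); capacity 7 + 3 + 4 + 2 = 16.
This cut is saturated, so no flow can exceed 16.

16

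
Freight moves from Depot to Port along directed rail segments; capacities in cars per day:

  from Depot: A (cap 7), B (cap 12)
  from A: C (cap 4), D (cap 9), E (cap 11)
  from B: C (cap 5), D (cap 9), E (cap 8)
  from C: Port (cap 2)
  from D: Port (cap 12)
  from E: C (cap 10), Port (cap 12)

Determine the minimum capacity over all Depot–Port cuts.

Augment Depot→A→C→Port: bottleneck 2, flow now 2.
Augment Depot→A→D→Port: bottleneck 5, flow now 7.
Augment Depot→B→D→Port: bottleneck 7, flow now 14.
Augment Depot→B→E→Port: bottleneck 5, flow now 19.
No augmenting path remains; maximum flow = 19.
By max-flow min-cut, the minimum cut capacity equals the max flow.
In the residual graph, reachable from Depot: {Depot}.
Min-cut edges: Depot→A (7), Depot→B (12); capacity 7 + 12 = 19.

19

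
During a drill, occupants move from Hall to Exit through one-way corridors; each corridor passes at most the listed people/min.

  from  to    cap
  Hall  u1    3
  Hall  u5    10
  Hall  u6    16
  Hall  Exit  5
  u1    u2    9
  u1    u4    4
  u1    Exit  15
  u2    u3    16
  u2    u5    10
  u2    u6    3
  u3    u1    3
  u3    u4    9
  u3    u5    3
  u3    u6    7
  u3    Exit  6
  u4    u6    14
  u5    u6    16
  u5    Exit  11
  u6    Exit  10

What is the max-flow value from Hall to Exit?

28

Augment Hall→Exit: bottleneck 5, flow now 5.
Augment Hall→u1→Exit: bottleneck 3, flow now 8.
Augment Hall→u5→Exit: bottleneck 10, flow now 18.
Augment Hall→u6→Exit: bottleneck 10, flow now 28.
No augmenting path remains; maximum flow = 28.
In the residual graph, reachable from Hall: {Hall, u6}.
Min-cut edges: Hall→u1 (3), Hall→u5 (10), Hall→Exit (5), u6→Exit (10); capacity 3 + 10 + 5 + 10 = 28.
This cut is saturated, so no flow can exceed 28.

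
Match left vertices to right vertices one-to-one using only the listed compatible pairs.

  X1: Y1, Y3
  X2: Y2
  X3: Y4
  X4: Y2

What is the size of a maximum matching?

3

Unit-capacity flow: source→left, listed edges, right→sink; max matching = max flow.
Augmenting path X1→Y1 (+1); matched 1.
Augmenting path X2→Y2 (+1); matched 2.
Augmenting path X3→Y4 (+1); matched 3.
No augmenting path remains; maximum matching = 3.
König certificate: {X1, X3, Y2} is a vertex cover of size 3 (every listed pair touches it), so no matching can be larger.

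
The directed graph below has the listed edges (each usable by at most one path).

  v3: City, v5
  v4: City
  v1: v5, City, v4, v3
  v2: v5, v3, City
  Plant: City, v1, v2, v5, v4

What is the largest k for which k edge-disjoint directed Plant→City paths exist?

4

Assign every edge capacity 1; by Menger, the answer equals the max flow.
Path Plant→City (+1); total 1.
Path Plant→v1→City (+1); total 2.
Path Plant→v2→City (+1); total 3.
Path Plant→v4→City (+1); total 4.
No residual Plant→City path; max flow = 4.
Certifying cut of size 4: {Plant→City, Plant→v1, Plant→v2, Plant→v4}.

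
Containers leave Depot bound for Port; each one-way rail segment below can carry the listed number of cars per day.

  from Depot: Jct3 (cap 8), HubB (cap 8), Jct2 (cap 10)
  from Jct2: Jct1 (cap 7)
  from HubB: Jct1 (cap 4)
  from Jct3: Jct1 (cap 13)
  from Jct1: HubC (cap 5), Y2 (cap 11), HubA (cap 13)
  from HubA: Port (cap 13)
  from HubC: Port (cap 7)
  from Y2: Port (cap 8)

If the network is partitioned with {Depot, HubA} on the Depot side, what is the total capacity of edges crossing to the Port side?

Edges leaving {Depot, HubA}: Depot→Jct2 (10), Depot→HubB (8), Depot→Jct3 (8), HubA→Port (13).
Cut capacity = 10 + 8 + 8 + 13 = 39.

39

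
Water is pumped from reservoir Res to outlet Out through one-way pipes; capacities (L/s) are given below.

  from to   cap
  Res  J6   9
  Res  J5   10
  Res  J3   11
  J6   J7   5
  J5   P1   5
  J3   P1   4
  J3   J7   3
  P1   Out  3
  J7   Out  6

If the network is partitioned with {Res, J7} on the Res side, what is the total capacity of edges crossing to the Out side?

Edges leaving {Res, J7}: Res→J6 (9), Res→J5 (10), Res→J3 (11), J7→Out (6).
Cut capacity = 9 + 10 + 11 + 6 = 36.

36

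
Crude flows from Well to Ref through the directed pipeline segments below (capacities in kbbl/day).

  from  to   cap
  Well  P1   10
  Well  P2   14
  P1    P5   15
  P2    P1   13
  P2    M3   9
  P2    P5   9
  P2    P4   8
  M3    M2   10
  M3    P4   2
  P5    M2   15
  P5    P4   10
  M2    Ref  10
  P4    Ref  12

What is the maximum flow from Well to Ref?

Augment Well→P2→P4→Ref: bottleneck 8, flow now 8.
Augment Well→P1→P5→M2→Ref: bottleneck 10, flow now 18.
Augment Well→P2→M3→P4→Ref: bottleneck 2, flow now 20.
Augment Well→P2→P5→P4→Ref: bottleneck 2, flow now 22.
No augmenting path remains; maximum flow = 22.
In the residual graph, reachable from Well: {Well, P1, P2, M3, P5, M2, P4}.
Min-cut edges: M2→Ref (10), P4→Ref (12); capacity 10 + 12 = 22.
This cut is saturated, so no flow can exceed 22.

22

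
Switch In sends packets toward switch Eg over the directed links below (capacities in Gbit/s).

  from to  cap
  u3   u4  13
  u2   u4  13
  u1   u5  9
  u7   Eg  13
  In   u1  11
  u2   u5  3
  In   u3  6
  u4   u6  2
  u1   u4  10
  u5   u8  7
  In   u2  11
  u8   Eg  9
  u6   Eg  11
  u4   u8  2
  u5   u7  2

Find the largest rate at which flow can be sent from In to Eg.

13

Augment In→u1→u4→u6→Eg: bottleneck 2, flow now 2.
Augment In→u1→u4→u8→Eg: bottleneck 2, flow now 4.
Augment In→u1→u5→u7→Eg: bottleneck 2, flow now 6.
Augment In→u1→u5→u8→Eg: bottleneck 5, flow now 11.
Augment In→u2→u5→u8→Eg: bottleneck 2, flow now 13.
No augmenting path remains; maximum flow = 13.
In the residual graph, reachable from In: {In, u1, u2, u3, u4, u5}.
Min-cut edges: u4→u6 (2), u4→u8 (2), u5→u7 (2), u5→u8 (7); capacity 2 + 2 + 2 + 7 = 13.
This cut is saturated, so no flow can exceed 13.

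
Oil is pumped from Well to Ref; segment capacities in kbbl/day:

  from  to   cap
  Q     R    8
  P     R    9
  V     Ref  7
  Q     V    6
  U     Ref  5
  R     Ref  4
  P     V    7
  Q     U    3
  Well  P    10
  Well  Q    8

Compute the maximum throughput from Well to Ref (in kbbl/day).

Augment Well→P→R→Ref: bottleneck 4, flow now 4.
Augment Well→P→V→Ref: bottleneck 6, flow now 10.
Augment Well→Q→U→Ref: bottleneck 3, flow now 13.
Augment Well→Q→V→Ref: bottleneck 1, flow now 14.
No augmenting path remains; maximum flow = 14.
In the residual graph, reachable from Well: {Well, P, Q, R, V}.
Min-cut edges: Q→U (3), R→Ref (4), V→Ref (7); capacity 3 + 4 + 7 = 14.
This cut is saturated, so no flow can exceed 14.

14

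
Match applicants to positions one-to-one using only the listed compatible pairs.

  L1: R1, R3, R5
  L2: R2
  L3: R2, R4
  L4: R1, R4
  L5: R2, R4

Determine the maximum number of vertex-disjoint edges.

4

Unit-capacity flow: source→left, listed edges, right→sink; max matching = max flow.
Augmenting path L1→R1 (+1); matched 1.
Augmenting path L2→R2 (+1); matched 2.
Augmenting path L3→R4 (+1); matched 3.
Augmenting path L4→R1→L1→R3 (+1); matched 4.
No augmenting path remains; maximum matching = 4.
König certificate: {L1, L4, R2, R4} is a vertex cover of size 4 (every listed pair touches it), so no matching can be larger.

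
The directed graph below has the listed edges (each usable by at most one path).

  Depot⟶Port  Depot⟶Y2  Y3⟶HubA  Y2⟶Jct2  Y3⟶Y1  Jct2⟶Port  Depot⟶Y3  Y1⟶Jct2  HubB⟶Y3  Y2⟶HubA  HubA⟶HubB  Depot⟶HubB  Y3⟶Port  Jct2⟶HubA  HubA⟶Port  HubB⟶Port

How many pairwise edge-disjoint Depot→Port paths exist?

Assign every edge capacity 1; by Menger, the answer equals the max flow.
Path Depot→Port (+1); total 1.
Path Depot→Y3→Port (+1); total 2.
Path Depot→HubB→Port (+1); total 3.
Path Depot→Y2→HubA→Port (+1); total 4.
No residual Depot→Port path; max flow = 4.
Certifying cut of size 4: {Depot→HubB, Depot→Port, Depot→Y2, Depot→Y3}.

4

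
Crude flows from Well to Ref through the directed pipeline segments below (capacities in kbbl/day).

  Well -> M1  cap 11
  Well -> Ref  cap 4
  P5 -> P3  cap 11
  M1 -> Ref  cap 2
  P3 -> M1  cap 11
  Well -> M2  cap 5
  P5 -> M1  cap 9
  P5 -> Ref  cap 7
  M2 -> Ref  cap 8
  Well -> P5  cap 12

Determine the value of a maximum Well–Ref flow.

18

Augment Well→Ref: bottleneck 4, flow now 4.
Augment Well→P5→Ref: bottleneck 7, flow now 11.
Augment Well→M2→Ref: bottleneck 5, flow now 16.
Augment Well→M1→Ref: bottleneck 2, flow now 18.
No augmenting path remains; maximum flow = 18.
In the residual graph, reachable from Well: {Well, P5, P3, M1}.
Min-cut edges: Well→M2 (5), Well→Ref (4), P5→Ref (7), M1→Ref (2); capacity 5 + 4 + 7 + 2 = 18.
This cut is saturated, so no flow can exceed 18.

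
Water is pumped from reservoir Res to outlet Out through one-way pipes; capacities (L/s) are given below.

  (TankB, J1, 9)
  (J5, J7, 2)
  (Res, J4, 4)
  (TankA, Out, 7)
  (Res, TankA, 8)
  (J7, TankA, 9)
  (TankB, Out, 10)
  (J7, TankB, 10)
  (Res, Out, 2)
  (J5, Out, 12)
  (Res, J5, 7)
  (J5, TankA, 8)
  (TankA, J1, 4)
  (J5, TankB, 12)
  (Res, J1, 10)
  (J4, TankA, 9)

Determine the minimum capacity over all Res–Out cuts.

Augment Res→Out: bottleneck 2, flow now 2.
Augment Res→J5→Out: bottleneck 7, flow now 9.
Augment Res→TankA→Out: bottleneck 7, flow now 16.
No augmenting path remains; maximum flow = 16.
By max-flow min-cut, the minimum cut capacity equals the max flow.
In the residual graph, reachable from Res: {Res, J4, TankA, J1}.
Min-cut edges: Res→J5 (7), Res→Out (2), TankA→Out (7); capacity 7 + 2 + 7 = 16.

16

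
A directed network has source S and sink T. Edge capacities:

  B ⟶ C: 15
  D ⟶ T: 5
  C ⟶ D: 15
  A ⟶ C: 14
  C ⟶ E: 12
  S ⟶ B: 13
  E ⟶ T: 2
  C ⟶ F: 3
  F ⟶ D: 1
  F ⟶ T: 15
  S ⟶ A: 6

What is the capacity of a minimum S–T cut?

Augment S→A→C→D→T: bottleneck 5, flow now 5.
Augment S→A→C→E→T: bottleneck 1, flow now 6.
Augment S→B→C→E→T: bottleneck 1, flow now 7.
Augment S→B→C→F→T: bottleneck 3, flow now 10.
No augmenting path remains; maximum flow = 10.
By max-flow min-cut, the minimum cut capacity equals the max flow.
In the residual graph, reachable from S: {S, A, B, C, D, E}.
Min-cut edges: C→F (3), D→T (5), E→T (2); capacity 3 + 5 + 2 = 10.

10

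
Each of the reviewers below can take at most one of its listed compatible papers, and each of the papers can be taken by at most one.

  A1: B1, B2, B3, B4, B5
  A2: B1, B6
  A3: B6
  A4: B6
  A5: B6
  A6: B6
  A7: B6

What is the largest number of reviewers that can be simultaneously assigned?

3

Unit-capacity flow: source→left, listed edges, right→sink; max matching = max flow.
Augmenting path A1→B1 (+1); matched 1.
Augmenting path A2→B6 (+1); matched 2.
Augmenting path A3→B6→A2→B1→A1→B2 (+1); matched 3.
No augmenting path remains; maximum matching = 3.
König certificate: {A1, A2, B6} is a vertex cover of size 3 (every listed pair touches it), so no matching can be larger.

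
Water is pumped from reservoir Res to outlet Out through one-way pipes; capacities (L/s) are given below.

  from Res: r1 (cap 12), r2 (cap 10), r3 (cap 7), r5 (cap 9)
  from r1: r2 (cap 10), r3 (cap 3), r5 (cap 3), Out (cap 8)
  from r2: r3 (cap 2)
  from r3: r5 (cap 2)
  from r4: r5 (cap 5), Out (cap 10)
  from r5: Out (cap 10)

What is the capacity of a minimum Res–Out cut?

Augment Res→r1→Out: bottleneck 8, flow now 8.
Augment Res→r5→Out: bottleneck 9, flow now 17.
Augment Res→r1→r5→Out: bottleneck 1, flow now 18.
No augmenting path remains; maximum flow = 18.
By max-flow min-cut, the minimum cut capacity equals the max flow.
In the residual graph, reachable from Res: {Res, r1, r2, r3, r5}.
Min-cut edges: r1→Out (8), r5→Out (10); capacity 8 + 10 = 18.

18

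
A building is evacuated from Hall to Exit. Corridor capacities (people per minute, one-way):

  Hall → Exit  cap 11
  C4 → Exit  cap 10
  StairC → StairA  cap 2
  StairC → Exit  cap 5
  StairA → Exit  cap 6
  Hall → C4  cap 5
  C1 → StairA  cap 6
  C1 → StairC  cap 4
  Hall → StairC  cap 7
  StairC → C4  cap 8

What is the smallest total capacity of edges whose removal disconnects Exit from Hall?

23

Augment Hall→Exit: bottleneck 11, flow now 11.
Augment Hall→StairC→Exit: bottleneck 5, flow now 16.
Augment Hall→C4→Exit: bottleneck 5, flow now 21.
Augment Hall→StairC→StairA→Exit: bottleneck 2, flow now 23.
No augmenting path remains; maximum flow = 23.
By max-flow min-cut, the minimum cut capacity equals the max flow.
In the residual graph, reachable from Hall: {Hall}.
Min-cut edges: Hall→StairC (7), Hall→C4 (5), Hall→Exit (11); capacity 7 + 5 + 11 = 23.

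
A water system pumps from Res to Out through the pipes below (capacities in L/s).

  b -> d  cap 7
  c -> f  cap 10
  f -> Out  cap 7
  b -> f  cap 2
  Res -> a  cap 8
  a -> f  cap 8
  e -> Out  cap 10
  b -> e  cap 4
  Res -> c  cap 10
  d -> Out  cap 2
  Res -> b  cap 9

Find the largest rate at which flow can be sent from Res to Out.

13

Augment Res→a→f→Out: bottleneck 7, flow now 7.
Augment Res→b→d→Out: bottleneck 2, flow now 9.
Augment Res→b→e→Out: bottleneck 4, flow now 13.
No augmenting path remains; maximum flow = 13.
In the residual graph, reachable from Res: {Res, a, b, c, d, f}.
Min-cut edges: b→e (4), d→Out (2), f→Out (7); capacity 4 + 2 + 7 = 13.
This cut is saturated, so no flow can exceed 13.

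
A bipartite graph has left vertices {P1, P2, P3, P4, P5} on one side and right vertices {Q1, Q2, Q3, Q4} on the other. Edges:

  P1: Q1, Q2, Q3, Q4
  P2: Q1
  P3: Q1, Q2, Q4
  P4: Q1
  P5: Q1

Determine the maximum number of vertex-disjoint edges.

Unit-capacity flow: source→left, listed edges, right→sink; max matching = max flow.
Augmenting path P1→Q1 (+1); matched 1.
Augmenting path P3→Q2 (+1); matched 2.
Augmenting path P2→Q1→P1→Q3 (+1); matched 3.
No augmenting path remains; maximum matching = 3.
König certificate: {P1, P3, Q1} is a vertex cover of size 3 (every listed pair touches it), so no matching can be larger.

3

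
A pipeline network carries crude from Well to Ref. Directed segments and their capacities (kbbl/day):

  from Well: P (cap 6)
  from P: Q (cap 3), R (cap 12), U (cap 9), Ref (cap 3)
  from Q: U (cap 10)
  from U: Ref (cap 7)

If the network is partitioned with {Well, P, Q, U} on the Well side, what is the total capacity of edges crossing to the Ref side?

Edges leaving {Well, P, Q, U}: P→R (12), P→Ref (3), U→Ref (7).
Cut capacity = 12 + 3 + 7 = 22.

22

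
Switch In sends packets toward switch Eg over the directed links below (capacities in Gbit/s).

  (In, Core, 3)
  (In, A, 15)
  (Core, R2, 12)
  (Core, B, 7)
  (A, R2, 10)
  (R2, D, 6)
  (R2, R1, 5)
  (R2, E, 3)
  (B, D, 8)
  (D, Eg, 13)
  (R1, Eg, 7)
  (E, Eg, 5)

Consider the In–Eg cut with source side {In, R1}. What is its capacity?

Edges leaving {In, R1}: In→Core (3), In→A (15), R1→Eg (7).
Cut capacity = 3 + 15 + 7 = 25.

25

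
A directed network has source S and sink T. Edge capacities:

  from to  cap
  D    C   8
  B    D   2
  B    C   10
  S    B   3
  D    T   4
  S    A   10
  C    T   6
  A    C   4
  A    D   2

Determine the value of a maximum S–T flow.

Augment S→A→C→T: bottleneck 4, flow now 4.
Augment S→A→D→T: bottleneck 2, flow now 6.
Augment S→B→C→T: bottleneck 2, flow now 8.
Augment S→B→D→T: bottleneck 1, flow now 9.
No augmenting path remains; maximum flow = 9.
In the residual graph, reachable from S: {S, A}.
Min-cut edges: S→B (3), A→C (4), A→D (2); capacity 3 + 4 + 2 = 9.
This cut is saturated, so no flow can exceed 9.

9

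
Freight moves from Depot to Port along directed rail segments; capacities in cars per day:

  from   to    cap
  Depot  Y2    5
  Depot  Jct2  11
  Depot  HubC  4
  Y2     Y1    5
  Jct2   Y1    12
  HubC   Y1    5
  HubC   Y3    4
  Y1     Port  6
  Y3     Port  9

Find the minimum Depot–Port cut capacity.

Augment Depot→Y2→Y1→Port: bottleneck 5, flow now 5.
Augment Depot→Jct2→Y1→Port: bottleneck 1, flow now 6.
Augment Depot→HubC→Y3→Port: bottleneck 4, flow now 10.
No augmenting path remains; maximum flow = 10.
By max-flow min-cut, the minimum cut capacity equals the max flow.
In the residual graph, reachable from Depot: {Depot, Y2, Jct2, Y1}.
Min-cut edges: Depot→HubC (4), Y1→Port (6); capacity 4 + 6 = 10.

10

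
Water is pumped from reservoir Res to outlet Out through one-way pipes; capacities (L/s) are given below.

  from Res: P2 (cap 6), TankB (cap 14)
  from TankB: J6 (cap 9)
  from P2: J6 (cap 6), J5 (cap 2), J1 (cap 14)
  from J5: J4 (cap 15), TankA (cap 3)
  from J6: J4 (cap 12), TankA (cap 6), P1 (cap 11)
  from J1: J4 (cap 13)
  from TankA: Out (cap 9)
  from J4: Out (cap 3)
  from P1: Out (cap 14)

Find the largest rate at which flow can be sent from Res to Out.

Augment Res→TankB→J6→TankA→Out: bottleneck 6, flow now 6.
Augment Res→TankB→J6→J4→Out: bottleneck 3, flow now 9.
Augment Res→P2→J5→TankA→Out: bottleneck 2, flow now 11.
Augment Res→P2→J6→P1→Out: bottleneck 4, flow now 15.
No augmenting path remains; maximum flow = 15.
In the residual graph, reachable from Res: {Res, TankB}.
Min-cut edges: Res→P2 (6), TankB→J6 (9); capacity 6 + 9 = 15.
This cut is saturated, so no flow can exceed 15.

15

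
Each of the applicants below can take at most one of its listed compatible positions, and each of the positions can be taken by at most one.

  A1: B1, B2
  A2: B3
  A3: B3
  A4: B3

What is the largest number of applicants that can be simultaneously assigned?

2

Unit-capacity flow: source→left, listed edges, right→sink; max matching = max flow.
Augmenting path A1→B1 (+1); matched 1.
Augmenting path A2→B3 (+1); matched 2.
No augmenting path remains; maximum matching = 2.
König certificate: {A1, B3} is a vertex cover of size 2 (every listed pair touches it), so no matching can be larger.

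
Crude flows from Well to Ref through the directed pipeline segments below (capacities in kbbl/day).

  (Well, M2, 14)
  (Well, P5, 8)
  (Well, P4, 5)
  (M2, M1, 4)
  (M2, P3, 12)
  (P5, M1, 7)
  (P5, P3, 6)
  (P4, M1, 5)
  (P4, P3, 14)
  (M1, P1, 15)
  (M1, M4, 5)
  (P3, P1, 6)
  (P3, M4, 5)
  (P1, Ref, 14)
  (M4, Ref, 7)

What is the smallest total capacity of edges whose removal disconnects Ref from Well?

Augment Well→M2→M1→P1→Ref: bottleneck 4, flow now 4.
Augment Well→M2→P3→P1→Ref: bottleneck 6, flow now 10.
Augment Well→M2→P3→M4→Ref: bottleneck 4, flow now 14.
Augment Well→P5→M1→P1→Ref: bottleneck 4, flow now 18.
Augment Well→P5→M1→M4→Ref: bottleneck 3, flow now 21.
No augmenting path remains; maximum flow = 21.
By max-flow min-cut, the minimum cut capacity equals the max flow.
In the residual graph, reachable from Well: {Well, M2, P5, P4, M1, P3, P1, M4}.
Min-cut edges: P1→Ref (14), M4→Ref (7); capacity 14 + 7 = 21.

21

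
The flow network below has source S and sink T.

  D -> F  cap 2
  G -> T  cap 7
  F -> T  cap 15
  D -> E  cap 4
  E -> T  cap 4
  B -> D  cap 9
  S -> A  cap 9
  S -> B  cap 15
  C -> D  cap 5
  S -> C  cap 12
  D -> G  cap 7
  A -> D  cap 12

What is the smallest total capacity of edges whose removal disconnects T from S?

13

Augment S→A→D→E→T: bottleneck 4, flow now 4.
Augment S→A→D→F→T: bottleneck 2, flow now 6.
Augment S→A→D→G→T: bottleneck 3, flow now 9.
Augment S→B→D→G→T: bottleneck 4, flow now 13.
No augmenting path remains; maximum flow = 13.
By max-flow min-cut, the minimum cut capacity equals the max flow.
In the residual graph, reachable from S: {S, A, B, C, D}.
Min-cut edges: D→E (4), D→F (2), D→G (7); capacity 4 + 2 + 7 = 13.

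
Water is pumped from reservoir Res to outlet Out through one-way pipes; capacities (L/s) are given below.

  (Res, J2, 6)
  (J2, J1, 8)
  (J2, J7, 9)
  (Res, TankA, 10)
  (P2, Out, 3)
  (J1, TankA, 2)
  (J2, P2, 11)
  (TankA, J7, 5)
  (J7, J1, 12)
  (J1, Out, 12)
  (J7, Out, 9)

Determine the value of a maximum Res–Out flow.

Augment Res→TankA→J7→Out: bottleneck 5, flow now 5.
Augment Res→J2→P2→Out: bottleneck 3, flow now 8.
Augment Res→J2→J1→Out: bottleneck 3, flow now 11.
No augmenting path remains; maximum flow = 11.
In the residual graph, reachable from Res: {Res, TankA}.
Min-cut edges: Res→J2 (6), TankA→J7 (5); capacity 6 + 5 = 11.
This cut is saturated, so no flow can exceed 11.

11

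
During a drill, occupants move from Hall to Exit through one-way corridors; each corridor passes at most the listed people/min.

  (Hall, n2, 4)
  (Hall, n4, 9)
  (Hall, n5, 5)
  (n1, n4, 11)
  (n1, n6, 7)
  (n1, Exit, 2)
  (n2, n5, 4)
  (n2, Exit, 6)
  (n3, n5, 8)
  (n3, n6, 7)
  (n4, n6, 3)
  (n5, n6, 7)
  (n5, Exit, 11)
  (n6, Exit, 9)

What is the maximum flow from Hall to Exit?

12

Augment Hall→n2→Exit: bottleneck 4, flow now 4.
Augment Hall→n5→Exit: bottleneck 5, flow now 9.
Augment Hall→n4→n6→Exit: bottleneck 3, flow now 12.
No augmenting path remains; maximum flow = 12.
In the residual graph, reachable from Hall: {Hall, n4}.
Min-cut edges: Hall→n2 (4), Hall→n5 (5), n4→n6 (3); capacity 4 + 5 + 3 = 12.
This cut is saturated, so no flow can exceed 12.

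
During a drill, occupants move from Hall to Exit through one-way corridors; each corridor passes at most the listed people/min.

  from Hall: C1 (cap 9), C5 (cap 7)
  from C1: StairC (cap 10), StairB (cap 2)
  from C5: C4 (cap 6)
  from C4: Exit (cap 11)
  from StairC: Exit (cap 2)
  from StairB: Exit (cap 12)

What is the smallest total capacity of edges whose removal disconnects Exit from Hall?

10

Augment Hall→C1→StairC→Exit: bottleneck 2, flow now 2.
Augment Hall→C1→StairB→Exit: bottleneck 2, flow now 4.
Augment Hall→C5→C4→Exit: bottleneck 6, flow now 10.
No augmenting path remains; maximum flow = 10.
By max-flow min-cut, the minimum cut capacity equals the max flow.
In the residual graph, reachable from Hall: {Hall, C1, C5, StairC}.
Min-cut edges: C1→StairB (2), C5→C4 (6), StairC→Exit (2); capacity 2 + 6 + 2 = 10.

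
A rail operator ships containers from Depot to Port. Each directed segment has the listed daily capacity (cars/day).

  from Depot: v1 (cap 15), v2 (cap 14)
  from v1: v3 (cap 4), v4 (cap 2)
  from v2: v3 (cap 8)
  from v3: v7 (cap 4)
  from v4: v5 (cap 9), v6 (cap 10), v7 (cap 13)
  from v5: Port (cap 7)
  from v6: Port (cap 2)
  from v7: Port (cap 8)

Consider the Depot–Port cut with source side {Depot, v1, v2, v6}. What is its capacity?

16

Edges leaving {Depot, v1, v2, v6}: v1→v3 (4), v1→v4 (2), v2→v3 (8), v6→Port (2).
Cut capacity = 4 + 2 + 8 + 2 = 16.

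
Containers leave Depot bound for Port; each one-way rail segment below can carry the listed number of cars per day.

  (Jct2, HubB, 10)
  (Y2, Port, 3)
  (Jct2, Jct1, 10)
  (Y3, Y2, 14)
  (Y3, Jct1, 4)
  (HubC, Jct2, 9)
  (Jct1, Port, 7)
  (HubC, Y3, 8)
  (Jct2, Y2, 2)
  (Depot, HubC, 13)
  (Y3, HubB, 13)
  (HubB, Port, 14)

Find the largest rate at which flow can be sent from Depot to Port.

Augment Depot→HubC→Jct2→Jct1→Port: bottleneck 7, flow now 7.
Augment Depot→HubC→Jct2→Y2→Port: bottleneck 2, flow now 9.
Augment Depot→HubC→Y3→Y2→Port: bottleneck 1, flow now 10.
Augment Depot→HubC→Y3→HubB→Port: bottleneck 3, flow now 13.
No augmenting path remains; maximum flow = 13.
In the residual graph, reachable from Depot: {Depot}.
Min-cut edges: Depot→HubC (13); capacity 13 = 13.
This cut is saturated, so no flow can exceed 13.

13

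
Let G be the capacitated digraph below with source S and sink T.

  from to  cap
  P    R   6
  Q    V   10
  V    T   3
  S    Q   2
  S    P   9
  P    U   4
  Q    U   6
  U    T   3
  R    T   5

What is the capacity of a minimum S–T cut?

10

Augment S→P→R→T: bottleneck 5, flow now 5.
Augment S→P→U→T: bottleneck 3, flow now 8.
Augment S→Q→V→T: bottleneck 2, flow now 10.
No augmenting path remains; maximum flow = 10.
By max-flow min-cut, the minimum cut capacity equals the max flow.
In the residual graph, reachable from S: {S, P, R, U}.
Min-cut edges: S→Q (2), R→T (5), U→T (3); capacity 2 + 5 + 3 = 10.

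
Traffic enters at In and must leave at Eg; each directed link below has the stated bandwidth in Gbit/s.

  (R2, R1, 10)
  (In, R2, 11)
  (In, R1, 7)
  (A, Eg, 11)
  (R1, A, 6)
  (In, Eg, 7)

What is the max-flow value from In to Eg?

13

Augment In→Eg: bottleneck 7, flow now 7.
Augment In→R1→A→Eg: bottleneck 6, flow now 13.
No augmenting path remains; maximum flow = 13.
In the residual graph, reachable from In: {In, R2, R1}.
Min-cut edges: In→Eg (7), R1→A (6); capacity 7 + 6 = 13.
This cut is saturated, so no flow can exceed 13.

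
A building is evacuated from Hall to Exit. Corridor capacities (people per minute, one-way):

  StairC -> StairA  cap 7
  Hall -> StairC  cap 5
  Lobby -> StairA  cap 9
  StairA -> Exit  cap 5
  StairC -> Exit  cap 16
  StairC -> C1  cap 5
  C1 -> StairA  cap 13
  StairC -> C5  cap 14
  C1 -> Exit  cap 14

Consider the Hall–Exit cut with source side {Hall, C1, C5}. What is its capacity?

Edges leaving {Hall, C1, C5}: Hall→StairC (5), C1→StairA (13), C1→Exit (14).
Cut capacity = 5 + 13 + 14 = 32.

32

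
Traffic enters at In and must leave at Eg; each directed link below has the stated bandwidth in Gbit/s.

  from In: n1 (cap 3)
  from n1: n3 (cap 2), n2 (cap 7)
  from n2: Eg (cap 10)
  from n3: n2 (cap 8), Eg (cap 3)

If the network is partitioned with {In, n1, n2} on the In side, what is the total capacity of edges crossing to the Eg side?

12

Edges leaving {In, n1, n2}: n1→n3 (2), n2→Eg (10).
Cut capacity = 2 + 10 = 12.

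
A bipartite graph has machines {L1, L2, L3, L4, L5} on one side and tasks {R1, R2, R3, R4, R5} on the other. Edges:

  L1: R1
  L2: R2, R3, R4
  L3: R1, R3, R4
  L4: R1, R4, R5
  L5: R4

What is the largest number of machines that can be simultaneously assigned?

Unit-capacity flow: source→left, listed edges, right→sink; max matching = max flow.
Augmenting path L1→R1 (+1); matched 1.
Augmenting path L2→R2 (+1); matched 2.
Augmenting path L3→R3 (+1); matched 3.
Augmenting path L4→R4 (+1); matched 4.
Augmenting path L5→R4→L4→R5 (+1); matched 5.
No augmenting path remains; maximum matching = 5.
König certificate: {L1, L2, L3, L4, L5} is a vertex cover of size 5 (every listed pair touches it), so no matching can be larger.

5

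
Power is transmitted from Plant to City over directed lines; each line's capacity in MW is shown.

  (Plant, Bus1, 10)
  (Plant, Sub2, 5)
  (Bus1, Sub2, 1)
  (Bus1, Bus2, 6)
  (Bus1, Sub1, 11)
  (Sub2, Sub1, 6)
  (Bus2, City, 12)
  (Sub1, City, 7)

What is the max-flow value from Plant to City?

Augment Plant→Bus1→Bus2→City: bottleneck 6, flow now 6.
Augment Plant→Bus1→Sub1→City: bottleneck 4, flow now 10.
Augment Plant→Sub2→Sub1→City: bottleneck 3, flow now 13.
No augmenting path remains; maximum flow = 13.
In the residual graph, reachable from Plant: {Plant, Bus1, Sub2, Sub1}.
Min-cut edges: Bus1→Bus2 (6), Sub1→City (7); capacity 6 + 7 = 13.
This cut is saturated, so no flow can exceed 13.

13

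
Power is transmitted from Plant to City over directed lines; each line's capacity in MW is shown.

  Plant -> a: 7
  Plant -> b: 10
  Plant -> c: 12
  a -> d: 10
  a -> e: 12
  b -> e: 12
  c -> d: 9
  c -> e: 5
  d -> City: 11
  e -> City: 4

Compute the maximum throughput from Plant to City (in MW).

15

Augment Plant→a→d→City: bottleneck 7, flow now 7.
Augment Plant→b→e→City: bottleneck 4, flow now 11.
Augment Plant→c→d→City: bottleneck 4, flow now 15.
No augmenting path remains; maximum flow = 15.
In the residual graph, reachable from Plant: {Plant, a, b, c, d, e}.
Min-cut edges: d→City (11), e→City (4); capacity 11 + 4 = 15.
This cut is saturated, so no flow can exceed 15.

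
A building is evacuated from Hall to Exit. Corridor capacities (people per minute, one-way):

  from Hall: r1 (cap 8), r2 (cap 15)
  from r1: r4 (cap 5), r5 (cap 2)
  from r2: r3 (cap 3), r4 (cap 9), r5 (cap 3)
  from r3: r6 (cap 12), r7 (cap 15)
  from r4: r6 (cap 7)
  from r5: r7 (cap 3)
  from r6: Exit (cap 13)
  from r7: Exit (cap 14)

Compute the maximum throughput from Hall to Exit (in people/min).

13

Augment Hall→r1→r4→r6→Exit: bottleneck 5, flow now 5.
Augment Hall→r1→r5→r7→Exit: bottleneck 2, flow now 7.
Augment Hall→r2→r3→r6→Exit: bottleneck 3, flow now 10.
Augment Hall→r2→r4→r6→Exit: bottleneck 2, flow now 12.
Augment Hall→r2→r5→r7→Exit: bottleneck 1, flow now 13.
No augmenting path remains; maximum flow = 13.
In the residual graph, reachable from Hall: {Hall, r1, r2, r4, r5}.
Min-cut edges: r2→r3 (3), r4→r6 (7), r5→r7 (3); capacity 3 + 7 + 3 = 13.
This cut is saturated, so no flow can exceed 13.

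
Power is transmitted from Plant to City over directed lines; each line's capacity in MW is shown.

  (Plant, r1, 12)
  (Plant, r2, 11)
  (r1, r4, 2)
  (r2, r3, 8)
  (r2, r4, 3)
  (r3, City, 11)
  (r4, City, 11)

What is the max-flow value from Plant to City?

Augment Plant→r1→r4→City: bottleneck 2, flow now 2.
Augment Plant→r2→r3→City: bottleneck 8, flow now 10.
Augment Plant→r2→r4→City: bottleneck 3, flow now 13.
No augmenting path remains; maximum flow = 13.
In the residual graph, reachable from Plant: {Plant, r1}.
Min-cut edges: Plant→r2 (11), r1→r4 (2); capacity 11 + 2 = 13.
This cut is saturated, so no flow can exceed 13.

13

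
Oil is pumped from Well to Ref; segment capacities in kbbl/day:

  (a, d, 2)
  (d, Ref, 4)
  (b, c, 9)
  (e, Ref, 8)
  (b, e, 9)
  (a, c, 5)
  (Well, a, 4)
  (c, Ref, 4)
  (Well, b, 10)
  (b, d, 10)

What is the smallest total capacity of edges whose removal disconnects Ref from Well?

Augment Well→a→c→Ref: bottleneck 4, flow now 4.
Augment Well→b→d→Ref: bottleneck 4, flow now 8.
Augment Well→b→e→Ref: bottleneck 6, flow now 14.
No augmenting path remains; maximum flow = 14.
By max-flow min-cut, the minimum cut capacity equals the max flow.
In the residual graph, reachable from Well: {Well}.
Min-cut edges: Well→a (4), Well→b (10); capacity 4 + 10 = 14.

14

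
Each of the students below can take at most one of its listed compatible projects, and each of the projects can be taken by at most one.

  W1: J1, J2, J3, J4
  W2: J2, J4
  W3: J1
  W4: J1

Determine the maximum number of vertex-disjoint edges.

Unit-capacity flow: source→left, listed edges, right→sink; max matching = max flow.
Augmenting path W1→J1 (+1); matched 1.
Augmenting path W2→J2 (+1); matched 2.
Augmenting path W3→J1→W1→J3 (+1); matched 3.
No augmenting path remains; maximum matching = 3.
König certificate: {W1, W2, J1} is a vertex cover of size 3 (every listed pair touches it), so no matching can be larger.

3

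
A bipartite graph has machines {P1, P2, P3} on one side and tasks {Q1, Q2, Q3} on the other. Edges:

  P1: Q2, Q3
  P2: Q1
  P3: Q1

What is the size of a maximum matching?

Unit-capacity flow: source→left, listed edges, right→sink; max matching = max flow.
Augmenting path P1→Q2 (+1); matched 1.
Augmenting path P2→Q1 (+1); matched 2.
No augmenting path remains; maximum matching = 2.
König certificate: {P1, Q1} is a vertex cover of size 2 (every listed pair touches it), so no matching can be larger.

2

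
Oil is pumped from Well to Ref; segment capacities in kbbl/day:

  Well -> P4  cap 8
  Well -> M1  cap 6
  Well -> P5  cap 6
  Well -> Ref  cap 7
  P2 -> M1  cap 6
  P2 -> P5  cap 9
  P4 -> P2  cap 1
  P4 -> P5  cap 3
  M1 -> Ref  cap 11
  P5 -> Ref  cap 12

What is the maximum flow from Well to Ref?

Augment Well→Ref: bottleneck 7, flow now 7.
Augment Well→M1→Ref: bottleneck 6, flow now 13.
Augment Well→P5→Ref: bottleneck 6, flow now 19.
Augment Well→P4→P5→Ref: bottleneck 3, flow now 22.
Augment Well→P4→P2→M1→Ref: bottleneck 1, flow now 23.
No augmenting path remains; maximum flow = 23.
In the residual graph, reachable from Well: {Well, P4}.
Min-cut edges: Well→M1 (6), Well→P5 (6), Well→Ref (7), P4→P2 (1), P4→P5 (3); capacity 6 + 6 + 7 + 1 + 3 = 23.
This cut is saturated, so no flow can exceed 23.

23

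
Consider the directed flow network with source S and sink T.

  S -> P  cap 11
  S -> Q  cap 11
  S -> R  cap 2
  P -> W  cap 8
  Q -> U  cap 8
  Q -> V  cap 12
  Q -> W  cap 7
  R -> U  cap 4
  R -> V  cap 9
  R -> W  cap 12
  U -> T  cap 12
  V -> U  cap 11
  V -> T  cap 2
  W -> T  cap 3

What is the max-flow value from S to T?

16

Augment S→P→W→T: bottleneck 3, flow now 3.
Augment S→Q→U→T: bottleneck 8, flow now 11.
Augment S→Q→V→T: bottleneck 2, flow now 13.
Augment S→R→U→T: bottleneck 2, flow now 15.
Augment S→Q→V→U→T: bottleneck 1, flow now 16.
No augmenting path remains; maximum flow = 16.
In the residual graph, reachable from S: {S, P, W}.
Min-cut edges: S→Q (11), S→R (2), W→T (3); capacity 11 + 2 + 3 = 16.
This cut is saturated, so no flow can exceed 16.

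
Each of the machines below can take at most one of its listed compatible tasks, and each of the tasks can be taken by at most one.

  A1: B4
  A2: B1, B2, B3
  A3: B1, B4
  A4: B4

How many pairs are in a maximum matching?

Unit-capacity flow: source→left, listed edges, right→sink; max matching = max flow.
Augmenting path A1→B4 (+1); matched 1.
Augmenting path A2→B1 (+1); matched 2.
Augmenting path A3→B1→A2→B2 (+1); matched 3.
No augmenting path remains; maximum matching = 3.
König certificate: {A2, A3, B4} is a vertex cover of size 3 (every listed pair touches it), so no matching can be larger.

3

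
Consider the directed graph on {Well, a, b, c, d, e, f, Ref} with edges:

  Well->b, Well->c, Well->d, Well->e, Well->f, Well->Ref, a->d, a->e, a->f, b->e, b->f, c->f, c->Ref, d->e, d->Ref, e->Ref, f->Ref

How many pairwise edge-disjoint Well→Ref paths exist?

Assign every edge capacity 1; by Menger, the answer equals the max flow.
Path Well→Ref (+1); total 1.
Path Well→c→Ref (+1); total 2.
Path Well→d→Ref (+1); total 3.
Path Well→e→Ref (+1); total 4.
Path Well→f→Ref (+1); total 5.
No residual Well→Ref path; max flow = 5.
Certifying cut of size 5: {Well→Ref, Well→c, Well→d, e→Ref, f→Ref}.

5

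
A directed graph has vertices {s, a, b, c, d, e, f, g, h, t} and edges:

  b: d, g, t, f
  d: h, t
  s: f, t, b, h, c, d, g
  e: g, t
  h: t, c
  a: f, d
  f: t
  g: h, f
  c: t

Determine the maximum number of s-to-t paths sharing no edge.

6

Assign every edge capacity 1; by Menger, the answer equals the max flow.
Path s→t (+1); total 1.
Path s→b→t (+1); total 2.
Path s→c→t (+1); total 3.
Path s→d→t (+1); total 4.
Path s→f→t (+1); total 5.
Path s→h→t (+1); total 6.
No residual s→t path; max flow = 6.
Certifying cut of size 6: {c→t, f→t, h→t, s→b, s→d, s→t}.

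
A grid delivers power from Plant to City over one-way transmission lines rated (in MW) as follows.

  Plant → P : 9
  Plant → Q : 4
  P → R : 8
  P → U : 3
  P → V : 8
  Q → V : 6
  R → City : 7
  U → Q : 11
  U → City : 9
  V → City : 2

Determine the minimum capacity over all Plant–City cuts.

Augment Plant→P→R→City: bottleneck 7, flow now 7.
Augment Plant→P→U→City: bottleneck 2, flow now 9.
Augment Plant→Q→V→City: bottleneck 2, flow now 11.
No augmenting path remains; maximum flow = 11.
By max-flow min-cut, the minimum cut capacity equals the max flow.
In the residual graph, reachable from Plant: {Plant, Q, V}.
Min-cut edges: Plant→P (9), V→City (2); capacity 9 + 2 = 11.

11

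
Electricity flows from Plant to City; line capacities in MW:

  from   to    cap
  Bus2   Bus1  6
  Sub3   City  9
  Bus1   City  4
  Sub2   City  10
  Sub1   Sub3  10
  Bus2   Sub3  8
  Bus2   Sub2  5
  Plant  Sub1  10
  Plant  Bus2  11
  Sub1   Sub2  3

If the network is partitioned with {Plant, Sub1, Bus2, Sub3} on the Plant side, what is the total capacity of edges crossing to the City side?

23

Edges leaving {Plant, Sub1, Bus2, Sub3}: Sub1→Sub2 (3), Bus2→Bus1 (6), Bus2→Sub2 (5), Sub3→City (9).
Cut capacity = 3 + 6 + 5 + 9 = 23.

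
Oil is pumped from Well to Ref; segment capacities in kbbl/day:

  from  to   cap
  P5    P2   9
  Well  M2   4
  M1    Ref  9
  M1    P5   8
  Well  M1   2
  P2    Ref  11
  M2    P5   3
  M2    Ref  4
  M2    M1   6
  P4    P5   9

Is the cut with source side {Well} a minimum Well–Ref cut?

Yes — it is a minimum cut (capacity 6).

Given cut capacity: 4 + 2 = 6.
Augment Well→M2→Ref: bottleneck 4, flow now 4.
Augment Well→M1→Ref: bottleneck 2, flow now 6.
No augmenting path remains; maximum flow = 6.
Cut capacity 6 equals the max flow, so it is a minimum cut.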